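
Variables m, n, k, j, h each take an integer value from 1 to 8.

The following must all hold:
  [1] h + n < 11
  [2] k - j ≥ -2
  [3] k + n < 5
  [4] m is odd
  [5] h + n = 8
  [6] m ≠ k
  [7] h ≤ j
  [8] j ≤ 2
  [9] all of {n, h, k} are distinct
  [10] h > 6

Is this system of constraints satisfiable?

Unsatisfiable

From constraint 10: h ≥ 7. From constraints 7 and 8: h ≤ j and j ≤ 2, so h ≤ 2. But 2 < 7, so no value of h works.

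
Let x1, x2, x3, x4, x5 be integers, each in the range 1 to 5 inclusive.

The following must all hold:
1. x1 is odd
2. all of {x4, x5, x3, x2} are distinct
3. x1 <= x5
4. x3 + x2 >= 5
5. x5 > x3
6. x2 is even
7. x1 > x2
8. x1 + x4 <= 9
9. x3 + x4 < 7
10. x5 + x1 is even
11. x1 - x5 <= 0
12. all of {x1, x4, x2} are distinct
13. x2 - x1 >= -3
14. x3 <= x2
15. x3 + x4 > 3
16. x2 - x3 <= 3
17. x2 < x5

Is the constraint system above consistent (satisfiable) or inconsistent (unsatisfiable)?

Satisfiable

Take x1 = 5, x2 = 4, x3 = 2, x4 = 3, x5 = 5. Then constraint 4: x3 + x2 = 6; constraint 8: x1 + x4 = 8, and every other listed constraint is also met.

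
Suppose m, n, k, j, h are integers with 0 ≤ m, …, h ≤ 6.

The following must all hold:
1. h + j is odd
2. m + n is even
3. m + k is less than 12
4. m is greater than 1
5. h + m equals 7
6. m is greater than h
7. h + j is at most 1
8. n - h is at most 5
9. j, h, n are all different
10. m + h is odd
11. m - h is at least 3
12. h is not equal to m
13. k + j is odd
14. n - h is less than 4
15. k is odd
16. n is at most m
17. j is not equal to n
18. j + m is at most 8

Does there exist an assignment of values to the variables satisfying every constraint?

Take m = 6, n = 4, k = 5, j = 0, h = 1. Then constraint 3: m + k = 11; constraint 5: h + m = 7; constraint 7: h + j = 1, and every other listed constraint is also met.

Satisfiable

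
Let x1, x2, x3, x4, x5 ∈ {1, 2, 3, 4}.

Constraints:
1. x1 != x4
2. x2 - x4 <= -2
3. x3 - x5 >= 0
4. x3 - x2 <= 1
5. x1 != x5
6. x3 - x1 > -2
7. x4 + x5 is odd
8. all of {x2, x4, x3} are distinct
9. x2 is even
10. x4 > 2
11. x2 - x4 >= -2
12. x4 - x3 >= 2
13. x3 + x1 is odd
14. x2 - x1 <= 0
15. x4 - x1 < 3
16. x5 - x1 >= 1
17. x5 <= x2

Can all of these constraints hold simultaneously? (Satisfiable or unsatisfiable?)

Constraints 3, 11, 12, 14, and 16 give x2 − x4 ≥ -2, x4 − x3 ≥ 2, x3 − x5 ≥ 0, x5 − x1 ≥ 1, x1 − x2 ≥ 0.
Adding all 5 inequalities: the left sides telescope to 0, and the right sides sum to (-2) + 2 + 0 + 1 + 0 = 1. So 0 ≥ 1, which is false.

Unsatisfiable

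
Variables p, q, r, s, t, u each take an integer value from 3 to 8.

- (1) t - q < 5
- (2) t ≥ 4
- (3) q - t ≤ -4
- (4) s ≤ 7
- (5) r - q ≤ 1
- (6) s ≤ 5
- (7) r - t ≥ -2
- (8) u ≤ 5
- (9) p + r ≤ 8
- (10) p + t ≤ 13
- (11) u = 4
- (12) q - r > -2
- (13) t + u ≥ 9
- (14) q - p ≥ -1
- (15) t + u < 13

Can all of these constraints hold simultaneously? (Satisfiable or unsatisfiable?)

Unsatisfiable

Constraints 3, 5, and 7 give t − q ≥ 4, q − r ≥ -1, r − t ≥ -2.
Adding all 3 inequalities: the left sides telescope to 0, and the right sides sum to 4 + (-1) + (-2) = 1. So 0 ≥ 1, which is false.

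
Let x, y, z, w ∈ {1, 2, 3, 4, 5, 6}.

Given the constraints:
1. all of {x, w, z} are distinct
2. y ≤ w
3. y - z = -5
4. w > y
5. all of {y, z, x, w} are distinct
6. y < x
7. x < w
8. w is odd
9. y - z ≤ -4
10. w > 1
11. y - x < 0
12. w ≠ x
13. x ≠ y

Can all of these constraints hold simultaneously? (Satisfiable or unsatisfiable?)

Satisfiable

Try x = 3, y = 1, z = 6, w = 5.
Check constraint 3: y - z = -5; constraint 9: y - z = -5; constraint 11: y - x = -2. The remaining constraints are straightforward to verify.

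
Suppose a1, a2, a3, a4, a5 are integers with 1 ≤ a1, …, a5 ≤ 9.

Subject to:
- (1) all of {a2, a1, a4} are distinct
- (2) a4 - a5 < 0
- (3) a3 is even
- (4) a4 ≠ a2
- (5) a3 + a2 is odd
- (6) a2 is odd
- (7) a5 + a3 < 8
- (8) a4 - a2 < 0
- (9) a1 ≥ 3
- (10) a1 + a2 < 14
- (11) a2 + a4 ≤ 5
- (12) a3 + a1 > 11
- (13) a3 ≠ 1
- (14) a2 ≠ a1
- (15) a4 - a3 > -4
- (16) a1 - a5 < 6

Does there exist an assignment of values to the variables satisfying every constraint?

Satisfiable

The assignment a1 = 8, a2 = 3, a3 = 4, a4 = 2, a5 = 3 works:
  constraint 2 holds since a4 - a5 = -1.
  constraint 7 holds since a5 + a3 = 7.
  constraint 8 holds since a4 - a2 = -1.
The rest check out directly.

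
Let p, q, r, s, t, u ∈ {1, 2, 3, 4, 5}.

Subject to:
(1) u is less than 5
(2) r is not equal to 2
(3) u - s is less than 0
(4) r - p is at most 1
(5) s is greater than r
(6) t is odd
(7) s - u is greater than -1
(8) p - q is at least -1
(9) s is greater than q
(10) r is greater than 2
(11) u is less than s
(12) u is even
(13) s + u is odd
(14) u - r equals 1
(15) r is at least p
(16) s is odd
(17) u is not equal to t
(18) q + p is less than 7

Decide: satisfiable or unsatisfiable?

Setting (p, q, r, s, t, u) = (2, 2, 3, 5, 1, 4) satisfies everything: constraint 3: u - s = -1; constraint 4: r - p = 1, and the others follow.

Satisfiable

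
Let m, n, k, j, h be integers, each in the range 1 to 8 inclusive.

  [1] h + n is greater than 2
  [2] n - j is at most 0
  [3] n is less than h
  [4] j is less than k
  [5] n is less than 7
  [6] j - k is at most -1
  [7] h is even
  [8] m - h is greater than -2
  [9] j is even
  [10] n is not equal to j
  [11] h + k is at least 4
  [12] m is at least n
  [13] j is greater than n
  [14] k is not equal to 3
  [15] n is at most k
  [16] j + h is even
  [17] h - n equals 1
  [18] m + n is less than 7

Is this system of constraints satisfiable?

One satisfying assignment is m = 3, n = 1, k = 4, j = 2, h = 2.
For the less obvious constraints — constraint 1: h + n = 3; constraint 2: n - j = -1; constraint 6: j - k = -2 — and the others hold by inspection.

Satisfiable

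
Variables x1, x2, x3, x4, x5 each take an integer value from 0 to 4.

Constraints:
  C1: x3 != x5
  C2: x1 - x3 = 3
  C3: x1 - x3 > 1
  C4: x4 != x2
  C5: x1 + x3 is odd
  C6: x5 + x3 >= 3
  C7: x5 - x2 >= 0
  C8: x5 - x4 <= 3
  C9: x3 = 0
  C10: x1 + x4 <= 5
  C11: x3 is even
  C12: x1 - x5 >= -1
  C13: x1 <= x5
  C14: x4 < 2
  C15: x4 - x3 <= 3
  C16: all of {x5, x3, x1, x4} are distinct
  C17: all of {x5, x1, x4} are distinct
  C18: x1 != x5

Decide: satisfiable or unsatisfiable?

Satisfiable

Setting (x1, x2, x3, x4, x5) = (3, 3, 0, 1, 4) satisfies everything: constraint 2: x1 - x3 = 3; constraint 3: x1 - x3 = 3, and the others follow.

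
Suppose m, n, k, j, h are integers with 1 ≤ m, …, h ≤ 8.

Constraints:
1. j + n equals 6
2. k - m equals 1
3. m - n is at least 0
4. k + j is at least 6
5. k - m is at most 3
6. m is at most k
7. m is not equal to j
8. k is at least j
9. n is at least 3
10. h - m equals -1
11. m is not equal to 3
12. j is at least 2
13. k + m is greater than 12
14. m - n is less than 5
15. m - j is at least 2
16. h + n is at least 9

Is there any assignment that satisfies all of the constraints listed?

Satisfiable

Setting (m, n, k, j, h) = (6, 4, 7, 2, 5) satisfies everything: constraint 1: j + n = 6; constraint 2: k - m = 1; constraint 3: m - n = 2, and the others follow.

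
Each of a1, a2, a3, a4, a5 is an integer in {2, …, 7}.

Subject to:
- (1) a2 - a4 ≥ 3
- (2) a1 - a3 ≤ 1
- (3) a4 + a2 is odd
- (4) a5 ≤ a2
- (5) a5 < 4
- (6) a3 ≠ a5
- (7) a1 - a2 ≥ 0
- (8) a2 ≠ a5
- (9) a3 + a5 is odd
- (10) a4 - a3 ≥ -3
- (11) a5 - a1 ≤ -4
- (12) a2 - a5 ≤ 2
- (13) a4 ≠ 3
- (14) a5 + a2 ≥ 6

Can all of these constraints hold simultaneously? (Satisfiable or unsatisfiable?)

Constraints 1, 2, 10, 11, and 12 give a1 − a5 ≥ 4, a5 − a2 ≥ -2, a2 − a4 ≥ 3, a4 − a3 ≥ -3, a3 − a1 ≥ -1.
Adding all 5 inequalities: the left sides telescope to 0, and the right sides sum to 4 + (-2) + 3 + (-3) + (-1) = 1. So 0 ≥ 1, which is false.

Unsatisfiable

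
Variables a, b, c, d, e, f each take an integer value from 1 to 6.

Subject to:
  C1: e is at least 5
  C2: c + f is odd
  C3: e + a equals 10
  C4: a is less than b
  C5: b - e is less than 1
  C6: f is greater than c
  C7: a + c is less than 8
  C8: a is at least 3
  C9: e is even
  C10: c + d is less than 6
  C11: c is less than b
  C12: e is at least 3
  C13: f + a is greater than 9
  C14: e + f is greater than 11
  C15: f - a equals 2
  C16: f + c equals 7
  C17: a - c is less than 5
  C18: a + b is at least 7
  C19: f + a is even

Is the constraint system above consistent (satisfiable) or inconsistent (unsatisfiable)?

Satisfiable

Try a = 4, b = 6, c = 1, d = 3, e = 6, f = 6.
Check constraint 3: e + a = 10; constraint 5: b - e = 0. The remaining constraints are straightforward to verify.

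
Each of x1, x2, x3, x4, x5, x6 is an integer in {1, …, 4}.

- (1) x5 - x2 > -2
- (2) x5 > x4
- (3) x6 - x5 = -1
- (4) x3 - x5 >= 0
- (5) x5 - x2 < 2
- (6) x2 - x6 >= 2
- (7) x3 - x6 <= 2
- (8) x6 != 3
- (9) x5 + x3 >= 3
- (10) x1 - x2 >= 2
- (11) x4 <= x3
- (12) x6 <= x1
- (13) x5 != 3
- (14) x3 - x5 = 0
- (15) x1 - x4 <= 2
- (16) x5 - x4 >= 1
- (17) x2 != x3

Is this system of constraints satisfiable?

Constraints 4, 6, 7, 10, 15, and 16 give x6 − x3 ≥ -2, x3 − x5 ≥ 0, x5 − x4 ≥ 1, x4 − x1 ≥ -2, x1 − x2 ≥ 2, x2 − x6 ≥ 2.
Adding all 6 inequalities: the left sides telescope to 0, and the right sides sum to (-2) + 0 + 1 + (-2) + 2 + 2 = 1. So 0 ≥ 1, which is false.

Unsatisfiable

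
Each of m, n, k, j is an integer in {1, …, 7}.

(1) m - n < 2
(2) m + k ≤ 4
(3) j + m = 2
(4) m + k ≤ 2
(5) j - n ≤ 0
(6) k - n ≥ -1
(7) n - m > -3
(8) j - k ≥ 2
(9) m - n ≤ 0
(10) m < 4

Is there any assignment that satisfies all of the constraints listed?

Constraints 5, 6, and 8 give n − j ≥ 0, j − k ≥ 2, k − n ≥ -1.
Adding all 3 inequalities: the left sides telescope to 0, and the right sides sum to 0 + 2 + (-1) = 1. So 0 ≥ 1, which is false.

Unsatisfiable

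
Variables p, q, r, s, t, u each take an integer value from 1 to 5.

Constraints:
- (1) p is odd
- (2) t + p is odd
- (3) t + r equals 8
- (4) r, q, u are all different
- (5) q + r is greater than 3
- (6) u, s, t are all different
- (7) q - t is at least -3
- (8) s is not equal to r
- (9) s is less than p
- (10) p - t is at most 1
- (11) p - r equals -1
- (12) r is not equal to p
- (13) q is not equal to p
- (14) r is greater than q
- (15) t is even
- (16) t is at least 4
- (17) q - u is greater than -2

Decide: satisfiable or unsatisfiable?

Satisfiable

Take p = 3, q = 2, r = 4, s = 2, t = 4, u = 3. Then constraint 3: t + r = 8; constraint 5: q + r = 6, and every other listed constraint is also met.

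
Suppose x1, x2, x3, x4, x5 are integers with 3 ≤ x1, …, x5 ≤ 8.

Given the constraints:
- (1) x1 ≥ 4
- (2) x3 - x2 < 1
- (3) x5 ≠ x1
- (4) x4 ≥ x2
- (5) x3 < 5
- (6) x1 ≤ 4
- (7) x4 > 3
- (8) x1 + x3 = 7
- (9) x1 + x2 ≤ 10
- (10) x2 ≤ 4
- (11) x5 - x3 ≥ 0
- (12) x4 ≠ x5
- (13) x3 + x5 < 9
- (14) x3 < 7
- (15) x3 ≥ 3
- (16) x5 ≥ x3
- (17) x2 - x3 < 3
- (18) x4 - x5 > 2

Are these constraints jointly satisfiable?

Satisfiable

Setting (x1, x2, x3, x4, x5) = (4, 4, 3, 8, 5) satisfies everything: constraint 2: x3 - x2 = -1; constraint 8: x1 + x3 = 7; constraint 9: x1 + x2 = 8, and the others follow.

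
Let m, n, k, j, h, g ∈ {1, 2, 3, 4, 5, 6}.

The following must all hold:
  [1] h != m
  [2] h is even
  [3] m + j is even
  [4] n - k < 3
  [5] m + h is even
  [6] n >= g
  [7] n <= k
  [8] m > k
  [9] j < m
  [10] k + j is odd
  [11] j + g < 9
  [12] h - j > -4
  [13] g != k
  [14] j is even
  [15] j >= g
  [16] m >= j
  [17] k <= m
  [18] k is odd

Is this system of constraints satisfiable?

Satisfiable

The assignment m = 6, n = 5, k = 5, j = 4, h = 2, g = 3 works:
  constraint 4 holds since n - k = 0.
  constraint 11 holds since j + g = 7.
  constraint 12 holds since h - j = -2.
The rest check out directly.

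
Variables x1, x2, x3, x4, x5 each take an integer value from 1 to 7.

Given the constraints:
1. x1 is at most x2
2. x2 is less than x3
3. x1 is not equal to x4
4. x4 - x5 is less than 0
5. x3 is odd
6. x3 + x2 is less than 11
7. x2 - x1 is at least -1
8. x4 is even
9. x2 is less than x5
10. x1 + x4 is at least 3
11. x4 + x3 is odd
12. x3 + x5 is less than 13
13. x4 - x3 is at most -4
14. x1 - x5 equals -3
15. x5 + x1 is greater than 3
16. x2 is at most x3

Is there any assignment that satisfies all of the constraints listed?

The assignment x1 = 1, x2 = 3, x3 = 7, x4 = 2, x5 = 4 works:
  constraint 4 holds since x4 - x5 = -2.
  constraint 6 holds since x3 + x2 = 10.
The rest check out directly.

Satisfiable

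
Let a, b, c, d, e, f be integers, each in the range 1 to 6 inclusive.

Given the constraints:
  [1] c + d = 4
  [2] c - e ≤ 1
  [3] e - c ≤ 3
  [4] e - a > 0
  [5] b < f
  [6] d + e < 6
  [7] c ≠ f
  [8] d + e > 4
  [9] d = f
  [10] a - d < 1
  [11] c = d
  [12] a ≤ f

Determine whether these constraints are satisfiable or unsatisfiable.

Unsatisfiable

From constraints 9 and 11, c = d = f, so c = f. But constraint 7 says c ≠ f. Contradiction.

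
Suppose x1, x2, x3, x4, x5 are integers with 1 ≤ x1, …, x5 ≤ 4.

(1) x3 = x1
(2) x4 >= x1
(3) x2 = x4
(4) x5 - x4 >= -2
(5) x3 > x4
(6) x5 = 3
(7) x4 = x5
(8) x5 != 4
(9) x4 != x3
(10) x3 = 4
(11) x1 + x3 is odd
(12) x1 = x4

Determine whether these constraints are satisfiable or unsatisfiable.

Unsatisfiable

Constraint 10 fixes x3 = 4 and constraint 6 fixes x5 = 3. Constraints 1, 7, and 12 give x3 = x1 = x4 = x5, so x3 = x5. But 4 ≠ 3 — contradiction.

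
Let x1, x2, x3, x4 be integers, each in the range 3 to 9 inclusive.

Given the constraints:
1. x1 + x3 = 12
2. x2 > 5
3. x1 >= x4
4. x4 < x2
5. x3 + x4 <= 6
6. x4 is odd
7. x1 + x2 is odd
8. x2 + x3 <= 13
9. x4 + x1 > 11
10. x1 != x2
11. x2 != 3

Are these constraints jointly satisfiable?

One satisfying assignment is x1 = 9, x2 = 8, x3 = 3, x4 = 3.
For the less obvious constraints — constraint 1: x1 + x3 = 12; constraint 5: x3 + x4 = 6; constraint 8: x2 + x3 = 11 — and the others hold by inspection.

Satisfiable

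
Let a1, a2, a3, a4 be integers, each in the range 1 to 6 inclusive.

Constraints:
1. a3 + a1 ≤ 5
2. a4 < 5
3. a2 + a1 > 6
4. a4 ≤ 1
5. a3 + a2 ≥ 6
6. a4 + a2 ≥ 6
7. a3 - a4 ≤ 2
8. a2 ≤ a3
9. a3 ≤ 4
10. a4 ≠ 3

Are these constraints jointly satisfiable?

Unsatisfiable

From constraint 4: a4 ≤ 1. From constraints 8 and 9: a2 ≤ a3 ≤ 4. Hence a4 + a2 ≤ 5. But constraint 6 requires a4 + a2 ≥ 6, and 6 > 5. Contradiction.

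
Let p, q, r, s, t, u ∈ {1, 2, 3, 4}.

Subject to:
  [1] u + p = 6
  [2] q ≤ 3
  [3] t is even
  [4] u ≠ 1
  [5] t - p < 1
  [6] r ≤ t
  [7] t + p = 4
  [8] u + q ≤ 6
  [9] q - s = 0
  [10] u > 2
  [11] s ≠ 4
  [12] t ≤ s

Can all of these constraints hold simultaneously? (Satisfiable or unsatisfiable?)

The assignment p = 2, q = 2, r = 1, s = 2, t = 2, u = 4 works:
  constraint 1 holds since u + p = 6.
  constraint 5 holds since t - p = 0.
  constraint 7 holds since t + p = 4.
The rest check out directly.

Satisfiable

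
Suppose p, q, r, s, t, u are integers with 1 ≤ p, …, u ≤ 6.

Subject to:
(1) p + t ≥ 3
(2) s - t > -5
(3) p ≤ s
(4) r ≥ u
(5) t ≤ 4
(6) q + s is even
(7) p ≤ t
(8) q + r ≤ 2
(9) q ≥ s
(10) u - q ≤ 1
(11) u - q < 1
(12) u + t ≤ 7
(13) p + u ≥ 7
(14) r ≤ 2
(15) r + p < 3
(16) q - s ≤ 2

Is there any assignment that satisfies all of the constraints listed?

From constraints 5 and 7: p ≤ t ≤ 4. From constraints 4 and 14: u ≤ r ≤ 2. Hence p + u ≤ 6. But constraint 13 requires p + u ≥ 7, and 7 > 6. Contradiction.

Unsatisfiable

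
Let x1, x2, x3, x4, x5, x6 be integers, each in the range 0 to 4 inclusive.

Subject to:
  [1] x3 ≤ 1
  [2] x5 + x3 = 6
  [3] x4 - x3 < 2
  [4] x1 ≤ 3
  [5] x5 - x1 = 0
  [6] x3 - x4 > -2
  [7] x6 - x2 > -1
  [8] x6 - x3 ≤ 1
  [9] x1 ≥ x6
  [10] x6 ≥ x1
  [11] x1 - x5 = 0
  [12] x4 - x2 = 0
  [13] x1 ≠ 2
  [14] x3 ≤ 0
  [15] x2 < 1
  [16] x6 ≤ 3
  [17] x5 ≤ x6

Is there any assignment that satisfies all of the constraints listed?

Unsatisfiable

From constraints 16 and 17: x5 ≤ x6 ≤ 3. From constraint 1: x3 ≤ 1. Hence x5 + x3 ≤ 4. But constraint 2 requires x5 + x3 = 6, and 6 > 4. Contradiction.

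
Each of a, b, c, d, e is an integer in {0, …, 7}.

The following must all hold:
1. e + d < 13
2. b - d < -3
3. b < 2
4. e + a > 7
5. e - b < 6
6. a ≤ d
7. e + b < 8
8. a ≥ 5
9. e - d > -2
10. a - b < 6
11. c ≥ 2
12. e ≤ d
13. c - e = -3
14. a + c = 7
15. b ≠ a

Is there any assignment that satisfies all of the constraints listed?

Satisfiable

One satisfying assignment is a = 5, b = 0, c = 2, d = 5, e = 5.
For the less obvious constraints — constraint 1: e + d = 10; constraint 2: b - d = -5 — and the others hold by inspection.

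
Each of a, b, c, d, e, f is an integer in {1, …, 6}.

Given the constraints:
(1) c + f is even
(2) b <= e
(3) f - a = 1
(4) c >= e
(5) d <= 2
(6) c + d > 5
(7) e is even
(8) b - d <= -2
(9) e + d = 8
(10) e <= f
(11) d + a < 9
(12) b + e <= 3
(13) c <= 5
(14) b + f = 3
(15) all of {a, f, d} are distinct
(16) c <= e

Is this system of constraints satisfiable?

From constraints 4 and 13: e ≤ c ≤ 5. From constraint 5: d ≤ 2. Hence e + d ≤ 7. But constraint 9 requires e + d = 8, and 8 > 7. Contradiction.

Unsatisfiable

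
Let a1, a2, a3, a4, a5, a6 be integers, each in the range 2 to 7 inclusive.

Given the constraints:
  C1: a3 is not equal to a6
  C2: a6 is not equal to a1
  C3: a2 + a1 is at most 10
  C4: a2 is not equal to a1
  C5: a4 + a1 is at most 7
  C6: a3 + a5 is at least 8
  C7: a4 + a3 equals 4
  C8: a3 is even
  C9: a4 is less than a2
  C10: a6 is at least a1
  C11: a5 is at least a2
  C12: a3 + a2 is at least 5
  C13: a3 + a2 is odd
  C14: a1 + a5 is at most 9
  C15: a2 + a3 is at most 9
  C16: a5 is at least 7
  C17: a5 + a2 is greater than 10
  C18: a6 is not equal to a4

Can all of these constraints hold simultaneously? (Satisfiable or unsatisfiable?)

Satisfiable

One satisfying assignment is a1 = 2, a2 = 5, a3 = 2, a4 = 2, a5 = 7, a6 = 3.
For the less obvious constraints — constraint 3: a2 + a1 = 7; constraint 5: a4 + a1 = 4; constraint 6: a3 + a5 = 9 — and the others hold by inspection.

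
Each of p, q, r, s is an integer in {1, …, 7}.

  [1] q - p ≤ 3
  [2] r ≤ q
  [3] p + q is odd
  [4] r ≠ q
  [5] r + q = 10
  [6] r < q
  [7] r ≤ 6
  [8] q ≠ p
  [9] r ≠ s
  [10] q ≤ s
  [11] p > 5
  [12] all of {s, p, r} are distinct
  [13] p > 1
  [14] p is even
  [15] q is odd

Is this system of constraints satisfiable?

Try p = 6, q = 7, r = 3, s = 7.
Check constraint 1: q - p = 1; constraint 5: r + q = 10. The remaining constraints are straightforward to verify.

Satisfiable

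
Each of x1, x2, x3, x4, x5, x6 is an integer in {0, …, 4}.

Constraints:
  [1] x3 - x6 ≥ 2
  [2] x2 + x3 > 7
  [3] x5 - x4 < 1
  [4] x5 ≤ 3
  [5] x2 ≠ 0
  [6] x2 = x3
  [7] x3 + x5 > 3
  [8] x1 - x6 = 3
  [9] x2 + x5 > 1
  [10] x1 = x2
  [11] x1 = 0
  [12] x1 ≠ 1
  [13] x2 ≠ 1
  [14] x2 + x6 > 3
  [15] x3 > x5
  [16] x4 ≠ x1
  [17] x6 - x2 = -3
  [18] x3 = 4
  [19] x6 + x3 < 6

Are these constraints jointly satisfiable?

Unsatisfiable

Constraint 11 fixes x1 = 0 and constraint 18 fixes x3 = 4. Constraints 6 and 10 give x1 = x2 = x3, so x1 = x3. But 0 ≠ 4 — contradiction.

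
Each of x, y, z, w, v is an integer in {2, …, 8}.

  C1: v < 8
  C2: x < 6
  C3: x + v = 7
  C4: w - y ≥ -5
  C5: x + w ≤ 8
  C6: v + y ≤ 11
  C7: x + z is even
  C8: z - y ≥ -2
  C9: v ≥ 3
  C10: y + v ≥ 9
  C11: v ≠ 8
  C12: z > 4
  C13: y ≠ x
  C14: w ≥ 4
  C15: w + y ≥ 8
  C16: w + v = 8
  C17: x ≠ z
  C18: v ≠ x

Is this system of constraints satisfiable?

The assignment x = 3, y = 6, z = 5, w = 4, v = 4 works:
  constraint 3 holds since x + v = 7.
  constraint 4 holds since w - y = -2.
  constraint 5 holds since x + w = 7.
The rest check out directly.

Satisfiable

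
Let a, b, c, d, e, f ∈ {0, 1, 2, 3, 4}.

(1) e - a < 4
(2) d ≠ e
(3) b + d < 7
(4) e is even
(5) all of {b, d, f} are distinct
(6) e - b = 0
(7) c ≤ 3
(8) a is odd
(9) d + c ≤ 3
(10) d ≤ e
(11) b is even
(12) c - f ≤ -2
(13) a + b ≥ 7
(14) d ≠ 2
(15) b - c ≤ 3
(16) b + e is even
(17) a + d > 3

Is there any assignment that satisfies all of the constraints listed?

Satisfiable

One satisfying assignment is a = 3, b = 4, c = 1, d = 1, e = 4, f = 3.
For the less obvious constraints — constraint 1: e - a = 1; constraint 3: b + d = 5; constraint 6: e - b = 0 — and the others hold by inspection.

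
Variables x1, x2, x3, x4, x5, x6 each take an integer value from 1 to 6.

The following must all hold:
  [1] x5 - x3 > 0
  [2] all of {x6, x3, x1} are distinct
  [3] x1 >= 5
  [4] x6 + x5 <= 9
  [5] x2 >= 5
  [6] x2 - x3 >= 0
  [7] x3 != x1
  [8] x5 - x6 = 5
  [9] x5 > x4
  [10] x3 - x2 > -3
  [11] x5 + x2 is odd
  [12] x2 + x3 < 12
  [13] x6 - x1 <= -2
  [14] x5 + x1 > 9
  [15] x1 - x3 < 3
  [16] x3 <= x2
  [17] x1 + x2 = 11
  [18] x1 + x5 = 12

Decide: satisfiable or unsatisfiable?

Satisfiable

Take x1 = 6, x2 = 5, x3 = 5, x4 = 1, x5 = 6, x6 = 1. Then constraint 1: x5 - x3 = 1; constraint 4: x6 + x5 = 7, and every other listed constraint is also met.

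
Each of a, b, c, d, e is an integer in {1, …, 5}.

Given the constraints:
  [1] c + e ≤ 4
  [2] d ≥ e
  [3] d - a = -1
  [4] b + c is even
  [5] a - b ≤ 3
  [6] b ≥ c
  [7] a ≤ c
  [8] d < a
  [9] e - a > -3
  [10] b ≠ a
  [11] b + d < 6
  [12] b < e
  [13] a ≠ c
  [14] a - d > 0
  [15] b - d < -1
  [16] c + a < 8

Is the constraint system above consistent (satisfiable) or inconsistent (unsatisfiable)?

Constraints 2, 6, 7, 12, and 14 give c ≤ b, b < e, e ≤ d, d < a, a ≤ c. Chaining: c ≤ b < e ≤ d < a ≤ c, which forces c < c — impossible.

Unsatisfiable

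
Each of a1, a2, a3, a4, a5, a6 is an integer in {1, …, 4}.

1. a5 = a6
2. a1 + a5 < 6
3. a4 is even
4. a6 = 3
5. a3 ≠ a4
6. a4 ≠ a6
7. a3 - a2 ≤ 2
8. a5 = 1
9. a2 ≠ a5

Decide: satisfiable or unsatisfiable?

Constraint 8 fixes a5 = 1 and constraint 4 fixes a6 = 3, but constraint 1 requires a5 = a6. Since 1 ≠ 3, contradiction.

Unsatisfiable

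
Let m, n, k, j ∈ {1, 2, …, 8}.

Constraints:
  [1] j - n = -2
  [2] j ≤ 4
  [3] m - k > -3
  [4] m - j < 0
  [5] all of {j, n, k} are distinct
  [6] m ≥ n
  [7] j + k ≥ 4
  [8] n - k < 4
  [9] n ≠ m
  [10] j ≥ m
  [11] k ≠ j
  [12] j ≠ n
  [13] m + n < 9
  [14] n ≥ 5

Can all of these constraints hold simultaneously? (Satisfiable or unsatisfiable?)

From constraints 6 and 14: m ≥ n and n ≥ 5, so m ≥ 5. From constraints 2 and 10: m ≤ j and j ≤ 4, so m ≤ 4. But 4 < 5, so no value of m works.

Unsatisfiable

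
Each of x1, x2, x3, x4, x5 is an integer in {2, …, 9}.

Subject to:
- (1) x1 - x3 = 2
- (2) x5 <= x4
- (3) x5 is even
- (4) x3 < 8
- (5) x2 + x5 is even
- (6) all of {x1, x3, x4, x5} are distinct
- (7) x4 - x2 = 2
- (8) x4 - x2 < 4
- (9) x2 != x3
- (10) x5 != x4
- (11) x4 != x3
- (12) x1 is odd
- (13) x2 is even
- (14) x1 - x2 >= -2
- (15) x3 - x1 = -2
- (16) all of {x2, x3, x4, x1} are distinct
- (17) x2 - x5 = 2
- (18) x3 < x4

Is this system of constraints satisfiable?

The assignment x1 = 5, x2 = 6, x3 = 3, x4 = 8, x5 = 4 works:
  constraint 1 holds since x1 - x3 = 2.
  constraint 7 holds since x4 - x2 = 2.
The rest check out directly.

Satisfiable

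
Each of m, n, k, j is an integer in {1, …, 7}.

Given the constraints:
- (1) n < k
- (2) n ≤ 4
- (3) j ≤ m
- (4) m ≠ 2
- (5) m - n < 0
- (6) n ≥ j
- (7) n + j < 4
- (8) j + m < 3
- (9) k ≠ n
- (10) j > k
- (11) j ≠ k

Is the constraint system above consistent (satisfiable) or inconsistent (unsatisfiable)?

Constraints 1, 6, and 10 give n < k, k < j, j ≤ n. Chaining: n < k < j ≤ n, which forces n < n — impossible.

Unsatisfiable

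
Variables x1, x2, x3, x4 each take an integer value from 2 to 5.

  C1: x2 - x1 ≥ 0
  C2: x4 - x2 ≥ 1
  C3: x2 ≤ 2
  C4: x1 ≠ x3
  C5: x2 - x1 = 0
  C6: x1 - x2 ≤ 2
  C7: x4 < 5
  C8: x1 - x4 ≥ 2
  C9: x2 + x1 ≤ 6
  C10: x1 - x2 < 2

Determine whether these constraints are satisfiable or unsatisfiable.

Unsatisfiable

Constraints 2, 6, and 8 give x1 − x4 ≥ 2, x4 − x2 ≥ 1, x2 − x1 ≥ -2.
Adding all 3 inequalities: the left sides telescope to 0, and the right sides sum to 2 + 1 + (-2) = 1. So 0 ≥ 1, which is false.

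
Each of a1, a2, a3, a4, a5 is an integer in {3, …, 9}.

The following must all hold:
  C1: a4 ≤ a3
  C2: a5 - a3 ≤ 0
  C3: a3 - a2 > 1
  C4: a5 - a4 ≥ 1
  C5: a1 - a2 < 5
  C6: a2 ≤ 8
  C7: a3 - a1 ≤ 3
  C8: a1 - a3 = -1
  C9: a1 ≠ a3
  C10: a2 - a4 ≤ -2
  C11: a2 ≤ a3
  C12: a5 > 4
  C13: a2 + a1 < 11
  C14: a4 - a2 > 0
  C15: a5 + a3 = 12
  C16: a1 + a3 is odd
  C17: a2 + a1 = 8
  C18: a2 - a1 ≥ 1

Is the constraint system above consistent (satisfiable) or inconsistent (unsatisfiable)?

Unsatisfiable

Constraints 2, 4, 7, 10, and 18 give a2 − a1 ≥ 1, a1 − a3 ≥ -3, a3 − a5 ≥ 0, a5 − a4 ≥ 1, a4 − a2 ≥ 2.
Adding all 5 inequalities: the left sides telescope to 0, and the right sides sum to 1 + (-3) + 0 + 1 + 2 = 1. So 0 ≥ 1, which is false.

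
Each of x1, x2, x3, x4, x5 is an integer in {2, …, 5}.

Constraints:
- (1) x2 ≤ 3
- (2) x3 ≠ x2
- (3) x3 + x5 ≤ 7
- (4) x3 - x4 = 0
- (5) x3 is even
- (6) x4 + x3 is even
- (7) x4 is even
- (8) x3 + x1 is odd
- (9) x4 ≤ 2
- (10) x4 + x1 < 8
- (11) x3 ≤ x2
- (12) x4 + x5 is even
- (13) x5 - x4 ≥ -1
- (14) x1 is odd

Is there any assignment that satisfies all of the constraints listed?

One satisfying assignment is x1 = 3, x2 = 3, x3 = 2, x4 = 2, x5 = 4.
For the less obvious constraints — constraint 3: x3 + x5 = 6; constraint 4: x3 - x4 = 0; constraint 10: x4 + x1 = 5 — and the others hold by inspection.

Satisfiable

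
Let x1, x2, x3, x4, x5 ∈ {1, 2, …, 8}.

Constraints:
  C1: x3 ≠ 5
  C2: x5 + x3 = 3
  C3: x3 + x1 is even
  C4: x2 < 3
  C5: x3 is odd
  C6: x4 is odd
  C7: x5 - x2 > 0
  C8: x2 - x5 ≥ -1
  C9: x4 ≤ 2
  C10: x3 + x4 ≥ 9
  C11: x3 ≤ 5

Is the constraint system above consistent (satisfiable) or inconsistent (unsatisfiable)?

From constraint 11: x3 ≤ 5. From constraint 9: x4 ≤ 2. Hence x3 + x4 ≤ 7. But constraint 10 requires x3 + x4 ≥ 9, and 9 > 7. Contradiction.

Unsatisfiable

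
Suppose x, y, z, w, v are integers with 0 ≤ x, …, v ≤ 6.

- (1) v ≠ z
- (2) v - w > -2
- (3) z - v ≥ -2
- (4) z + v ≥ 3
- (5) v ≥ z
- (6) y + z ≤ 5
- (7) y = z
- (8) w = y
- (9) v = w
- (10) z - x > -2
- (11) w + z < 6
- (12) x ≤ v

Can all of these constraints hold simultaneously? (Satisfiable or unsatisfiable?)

From constraints 7, 8, and 9, v = w = y = z, so v = z. But constraint 1 says v ≠ z. Contradiction.

Unsatisfiable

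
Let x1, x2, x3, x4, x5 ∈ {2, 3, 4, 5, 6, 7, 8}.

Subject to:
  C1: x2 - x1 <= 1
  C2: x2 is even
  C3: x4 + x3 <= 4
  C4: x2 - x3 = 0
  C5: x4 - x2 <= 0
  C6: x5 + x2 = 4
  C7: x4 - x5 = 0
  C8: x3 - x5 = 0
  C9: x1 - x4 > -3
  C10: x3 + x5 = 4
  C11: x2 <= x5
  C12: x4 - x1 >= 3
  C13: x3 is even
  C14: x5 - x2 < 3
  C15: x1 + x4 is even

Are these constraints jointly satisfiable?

Constraints 1, 5, and 12 give x4 − x1 ≥ 3, x1 − x2 ≥ -1, x2 − x4 ≥ 0.
Adding all 3 inequalities: the left sides telescope to 0, and the right sides sum to 3 + (-1) + 0 = 2. So 0 ≥ 2, which is false.

Unsatisfiable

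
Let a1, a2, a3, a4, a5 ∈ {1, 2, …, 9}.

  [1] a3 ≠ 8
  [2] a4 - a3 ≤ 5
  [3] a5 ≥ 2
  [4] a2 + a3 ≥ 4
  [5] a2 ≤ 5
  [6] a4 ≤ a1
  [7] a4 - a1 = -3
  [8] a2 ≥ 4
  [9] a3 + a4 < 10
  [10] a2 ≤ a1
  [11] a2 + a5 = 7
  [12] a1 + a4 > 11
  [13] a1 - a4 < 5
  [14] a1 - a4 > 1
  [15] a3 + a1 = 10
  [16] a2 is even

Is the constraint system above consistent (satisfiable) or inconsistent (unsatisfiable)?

One satisfying assignment is a1 = 8, a2 = 4, a3 = 2, a4 = 5, a5 = 3.
For the less obvious constraints — constraint 2: a4 - a3 = 3; constraint 4: a2 + a3 = 6 — and the others hold by inspection.

Satisfiable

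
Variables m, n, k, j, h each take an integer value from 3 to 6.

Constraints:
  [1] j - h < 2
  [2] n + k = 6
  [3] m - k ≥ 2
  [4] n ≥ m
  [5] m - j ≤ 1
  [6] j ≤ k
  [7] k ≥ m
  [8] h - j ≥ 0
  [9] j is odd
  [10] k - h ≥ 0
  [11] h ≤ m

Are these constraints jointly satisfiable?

Constraints 3, 5, 8, and 10 give j − m ≥ -1, m − k ≥ 2, k − h ≥ 0, h − j ≥ 0.
Adding all 4 inequalities: the left sides telescope to 0, and the right sides sum to (-1) + 2 + 0 + 0 = 1. So 0 ≥ 1, which is false.

Unsatisfiable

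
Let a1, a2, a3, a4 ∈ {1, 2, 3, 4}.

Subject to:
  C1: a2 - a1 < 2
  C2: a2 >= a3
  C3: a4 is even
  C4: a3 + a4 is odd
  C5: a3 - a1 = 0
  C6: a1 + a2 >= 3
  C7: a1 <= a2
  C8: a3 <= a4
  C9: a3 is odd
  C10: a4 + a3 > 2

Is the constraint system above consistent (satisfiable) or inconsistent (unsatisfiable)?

Try a1 = 1, a2 = 2, a3 = 1, a4 = 4.
Check constraint 1: a2 - a1 = 1; constraint 5: a3 - a1 = 0. The remaining constraints are straightforward to verify.

Satisfiable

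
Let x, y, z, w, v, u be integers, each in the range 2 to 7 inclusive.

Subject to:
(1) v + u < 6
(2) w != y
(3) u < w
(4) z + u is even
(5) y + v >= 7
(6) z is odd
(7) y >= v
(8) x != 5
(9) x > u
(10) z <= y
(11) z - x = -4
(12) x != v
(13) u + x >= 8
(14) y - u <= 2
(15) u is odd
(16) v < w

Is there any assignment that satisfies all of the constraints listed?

One satisfying assignment is x = 7, y = 5, z = 3, w = 6, v = 2, u = 3.
For the less obvious constraints — constraint 1: v + u = 5; constraint 5: y + v = 7; constraint 11: z - x = -4 — and the others hold by inspection.

Satisfiable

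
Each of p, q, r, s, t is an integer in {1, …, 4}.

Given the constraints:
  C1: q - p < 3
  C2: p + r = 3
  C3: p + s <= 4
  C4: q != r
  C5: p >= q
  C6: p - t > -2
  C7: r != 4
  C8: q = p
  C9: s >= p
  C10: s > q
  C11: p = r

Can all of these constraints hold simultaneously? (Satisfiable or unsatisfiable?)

From constraints 8 and 11, q = p = r, so q = r. But constraint 4 says q ≠ r. Contradiction.

Unsatisfiable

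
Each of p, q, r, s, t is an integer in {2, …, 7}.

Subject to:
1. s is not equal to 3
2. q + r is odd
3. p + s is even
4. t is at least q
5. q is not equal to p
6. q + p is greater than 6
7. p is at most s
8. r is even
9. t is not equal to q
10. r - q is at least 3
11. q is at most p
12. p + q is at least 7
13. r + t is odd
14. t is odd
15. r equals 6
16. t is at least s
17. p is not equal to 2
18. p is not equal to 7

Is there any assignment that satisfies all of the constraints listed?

Satisfiable

Try p = 6, q = 3, r = 6, s = 6, t = 7.
Check constraint 6: q + p = 9; constraint 10: r - q = 3. The remaining constraints are straightforward to verify.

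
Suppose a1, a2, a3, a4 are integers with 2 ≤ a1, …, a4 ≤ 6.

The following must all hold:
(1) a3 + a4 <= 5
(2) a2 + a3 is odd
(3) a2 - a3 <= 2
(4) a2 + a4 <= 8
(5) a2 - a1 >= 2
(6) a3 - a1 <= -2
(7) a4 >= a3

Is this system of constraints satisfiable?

Unsatisfiable

Constraints 3, 5, and 6 give a2 − a1 ≥ 2, a1 − a3 ≥ 2, a3 − a2 ≥ -2.
Adding all 3 inequalities: the left sides telescope to 0, and the right sides sum to 2 + 2 + (-2) = 2. So 0 ≥ 2, which is false.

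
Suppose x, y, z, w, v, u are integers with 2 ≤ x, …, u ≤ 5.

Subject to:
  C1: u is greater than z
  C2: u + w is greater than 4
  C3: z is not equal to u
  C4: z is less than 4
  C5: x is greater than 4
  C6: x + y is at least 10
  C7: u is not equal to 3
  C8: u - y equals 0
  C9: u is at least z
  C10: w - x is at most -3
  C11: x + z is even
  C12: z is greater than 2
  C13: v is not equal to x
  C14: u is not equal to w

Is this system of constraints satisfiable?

Satisfiable

Try x = 5, y = 5, z = 3, w = 2, v = 3, u = 5.
Check constraint 2: u + w = 7; constraint 6: x + y = 10; constraint 8: u - y = 0. The remaining constraints are straightforward to verify.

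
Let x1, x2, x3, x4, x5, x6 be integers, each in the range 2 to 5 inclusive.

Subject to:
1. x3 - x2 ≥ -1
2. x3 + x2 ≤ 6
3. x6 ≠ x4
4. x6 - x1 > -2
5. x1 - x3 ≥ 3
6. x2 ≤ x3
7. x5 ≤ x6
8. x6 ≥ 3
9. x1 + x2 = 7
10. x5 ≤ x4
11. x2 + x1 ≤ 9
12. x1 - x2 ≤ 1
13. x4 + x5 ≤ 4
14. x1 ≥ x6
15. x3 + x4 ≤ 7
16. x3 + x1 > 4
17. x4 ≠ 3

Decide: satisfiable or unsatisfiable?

Unsatisfiable

Constraints 1, 5, and 12 give x3 − x2 ≥ -1, x2 − x1 ≥ -1, x1 − x3 ≥ 3.
Adding all 3 inequalities: the left sides telescope to 0, and the right sides sum to (-1) + (-1) + 3 = 1. So 0 ≥ 1, which is false.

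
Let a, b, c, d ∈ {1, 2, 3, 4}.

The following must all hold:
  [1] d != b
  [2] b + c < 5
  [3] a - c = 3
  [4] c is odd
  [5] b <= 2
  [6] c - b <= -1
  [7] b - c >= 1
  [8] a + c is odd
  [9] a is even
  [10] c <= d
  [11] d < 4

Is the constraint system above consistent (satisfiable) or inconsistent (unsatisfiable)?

Setting (a, b, c, d) = (4, 2, 1, 3) satisfies everything: constraint 2: b + c = 3; constraint 3: a - c = 3; constraint 6: c - b = -1, and the others follow.

Satisfiable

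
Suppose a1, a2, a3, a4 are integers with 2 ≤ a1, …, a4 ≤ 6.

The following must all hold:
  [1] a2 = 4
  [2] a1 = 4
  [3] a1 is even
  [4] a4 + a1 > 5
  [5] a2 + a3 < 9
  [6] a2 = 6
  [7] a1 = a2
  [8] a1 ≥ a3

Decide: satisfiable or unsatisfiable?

Unsatisfiable

Constraint 2 fixes a1 = 4 and constraint 6 fixes a2 = 6, but constraint 7 requires a1 = a2. Since 4 ≠ 6, contradiction.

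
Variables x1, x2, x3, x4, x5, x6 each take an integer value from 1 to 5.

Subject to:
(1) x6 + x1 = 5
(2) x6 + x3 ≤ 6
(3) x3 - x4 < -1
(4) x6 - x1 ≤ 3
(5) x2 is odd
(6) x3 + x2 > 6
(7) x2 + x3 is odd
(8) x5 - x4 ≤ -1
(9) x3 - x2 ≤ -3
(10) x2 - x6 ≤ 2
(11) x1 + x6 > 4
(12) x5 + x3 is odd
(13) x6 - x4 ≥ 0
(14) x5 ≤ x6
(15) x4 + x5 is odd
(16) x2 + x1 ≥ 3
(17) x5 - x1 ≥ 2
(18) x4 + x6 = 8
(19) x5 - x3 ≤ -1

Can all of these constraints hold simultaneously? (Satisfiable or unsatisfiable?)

Unsatisfiable

Constraints 4, 9, 10, 17, and 19 give x3 − x5 ≥ 1, x5 − x1 ≥ 2, x1 − x6 ≥ -3, x6 − x2 ≥ -2, x2 − x3 ≥ 3.
Adding all 5 inequalities: the left sides telescope to 0, and the right sides sum to 1 + 2 + (-3) + (-2) + 3 = 1. So 0 ≥ 1, which is false.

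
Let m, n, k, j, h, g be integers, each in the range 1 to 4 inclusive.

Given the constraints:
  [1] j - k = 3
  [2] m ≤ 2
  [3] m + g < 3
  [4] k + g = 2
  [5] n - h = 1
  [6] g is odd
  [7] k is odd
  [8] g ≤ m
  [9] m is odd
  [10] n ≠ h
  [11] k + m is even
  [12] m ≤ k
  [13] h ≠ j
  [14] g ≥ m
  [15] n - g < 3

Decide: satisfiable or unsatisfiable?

The assignment m = 1, n = 2, k = 1, j = 4, h = 1, g = 1 works:
  constraint 1 holds since j - k = 3.
  constraint 3 holds since m + g = 2.
  constraint 4 holds since k + g = 2.
The rest check out directly.

Satisfiable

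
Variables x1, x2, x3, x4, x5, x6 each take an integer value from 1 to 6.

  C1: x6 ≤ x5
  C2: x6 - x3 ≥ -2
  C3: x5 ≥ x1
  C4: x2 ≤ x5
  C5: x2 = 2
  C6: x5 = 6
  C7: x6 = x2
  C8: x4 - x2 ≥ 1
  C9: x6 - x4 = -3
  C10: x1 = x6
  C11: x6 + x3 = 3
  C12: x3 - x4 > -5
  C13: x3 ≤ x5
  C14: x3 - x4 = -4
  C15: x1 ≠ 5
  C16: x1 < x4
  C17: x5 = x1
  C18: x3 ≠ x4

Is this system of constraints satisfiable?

Unsatisfiable

Constraint 6 fixes x5 = 6 and constraint 5 fixes x2 = 2. Constraints 7, 10, and 17 give x5 = x1 = x6 = x2, so x5 = x2. But 6 ≠ 2 — contradiction.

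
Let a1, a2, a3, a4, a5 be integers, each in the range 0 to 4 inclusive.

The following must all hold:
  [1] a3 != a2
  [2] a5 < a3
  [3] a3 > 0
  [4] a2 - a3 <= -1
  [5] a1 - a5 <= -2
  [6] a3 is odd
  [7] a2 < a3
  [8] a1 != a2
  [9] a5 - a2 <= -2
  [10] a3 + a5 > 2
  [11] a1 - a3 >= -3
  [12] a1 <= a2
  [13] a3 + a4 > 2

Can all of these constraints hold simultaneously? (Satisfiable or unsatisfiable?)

Unsatisfiable

Constraints 4, 5, 9, and 11 give a2 − a5 ≥ 2, a5 − a1 ≥ 2, a1 − a3 ≥ -3, a3 − a2 ≥ 1.
Adding all 4 inequalities: the left sides telescope to 0, and the right sides sum to 2 + 2 + (-3) + 1 = 2. So 0 ≥ 2, which is false.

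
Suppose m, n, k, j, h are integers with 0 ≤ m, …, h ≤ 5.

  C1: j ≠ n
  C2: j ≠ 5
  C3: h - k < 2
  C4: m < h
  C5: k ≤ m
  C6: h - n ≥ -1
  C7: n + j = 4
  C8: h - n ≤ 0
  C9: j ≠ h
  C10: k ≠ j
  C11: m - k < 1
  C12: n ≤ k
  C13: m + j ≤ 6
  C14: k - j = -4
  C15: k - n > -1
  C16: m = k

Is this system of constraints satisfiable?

Constraints 4, 5, 8, and 12 give k ≤ m, m < h, h ≤ n, n ≤ k. Chaining: k ≤ m < h ≤ n ≤ k, which forces k < k — impossible.

Unsatisfiable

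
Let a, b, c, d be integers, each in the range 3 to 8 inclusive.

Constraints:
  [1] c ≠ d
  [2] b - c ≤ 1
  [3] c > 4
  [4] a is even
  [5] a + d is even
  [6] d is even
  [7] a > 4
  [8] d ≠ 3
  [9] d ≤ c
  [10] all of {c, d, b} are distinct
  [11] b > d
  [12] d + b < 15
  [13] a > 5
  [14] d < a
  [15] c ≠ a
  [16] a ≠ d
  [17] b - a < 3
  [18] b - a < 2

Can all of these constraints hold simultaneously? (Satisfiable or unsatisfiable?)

Satisfiable

The assignment a = 8, b = 8, c = 7, d = 4 works:
  constraint 2 holds since b - c = 1.
  constraint 12 holds since d + b = 12.
The rest check out directly.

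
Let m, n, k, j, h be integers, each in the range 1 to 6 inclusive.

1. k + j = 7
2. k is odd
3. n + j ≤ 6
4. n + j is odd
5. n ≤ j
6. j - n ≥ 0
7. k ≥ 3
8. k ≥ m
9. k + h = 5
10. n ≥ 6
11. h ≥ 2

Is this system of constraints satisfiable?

Unsatisfiable

From constraint 7: k ≥ 3. From constraints 5 and 10: j ≥ n ≥ 6. Hence k + j ≥ 9. But constraint 1 requires k + j = 7, and 7 < 9. Contradiction.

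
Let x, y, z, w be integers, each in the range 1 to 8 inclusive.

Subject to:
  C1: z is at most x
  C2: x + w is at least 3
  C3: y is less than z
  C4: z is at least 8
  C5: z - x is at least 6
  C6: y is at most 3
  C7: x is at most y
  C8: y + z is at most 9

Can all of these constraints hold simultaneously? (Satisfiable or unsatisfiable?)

From constraints 1 and 4: x ≥ z and z ≥ 8, so x ≥ 8. From constraints 6 and 7: x ≤ y and y ≤ 3, so x ≤ 3. But 3 < 8, so no value of x works.

Unsatisfiable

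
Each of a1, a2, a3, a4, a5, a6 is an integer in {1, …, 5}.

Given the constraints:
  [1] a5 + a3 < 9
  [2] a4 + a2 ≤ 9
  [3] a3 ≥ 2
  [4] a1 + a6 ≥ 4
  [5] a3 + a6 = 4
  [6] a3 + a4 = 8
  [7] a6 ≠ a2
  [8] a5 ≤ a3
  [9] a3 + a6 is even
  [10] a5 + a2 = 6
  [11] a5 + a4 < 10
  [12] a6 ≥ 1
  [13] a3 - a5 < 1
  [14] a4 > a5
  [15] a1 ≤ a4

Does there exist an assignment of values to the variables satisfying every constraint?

Satisfiable

The assignment a1 = 3, a2 = 3, a3 = 3, a4 = 5, a5 = 3, a6 = 1 works:
  constraint 1 holds since a5 + a3 = 6.
  constraint 2 holds since a4 + a2 = 8.
The rest check out directly.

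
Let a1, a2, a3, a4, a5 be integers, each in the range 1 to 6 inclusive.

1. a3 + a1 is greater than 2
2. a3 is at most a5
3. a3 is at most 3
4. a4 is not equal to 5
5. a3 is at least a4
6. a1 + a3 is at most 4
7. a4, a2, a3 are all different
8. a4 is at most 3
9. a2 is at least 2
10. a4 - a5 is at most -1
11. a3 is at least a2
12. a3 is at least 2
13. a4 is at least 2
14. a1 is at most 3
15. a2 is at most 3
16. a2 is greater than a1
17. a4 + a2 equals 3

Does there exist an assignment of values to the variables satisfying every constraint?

Constraints 3, 8, 9, 12, 13, and 15 confine each of a4, a2, a3 to the 2 values {2, 3}.
Constraint 7 requires all 3 of them to be distinct, but only 2 values are available — impossible by the pigeonhole principle.

Unsatisfiable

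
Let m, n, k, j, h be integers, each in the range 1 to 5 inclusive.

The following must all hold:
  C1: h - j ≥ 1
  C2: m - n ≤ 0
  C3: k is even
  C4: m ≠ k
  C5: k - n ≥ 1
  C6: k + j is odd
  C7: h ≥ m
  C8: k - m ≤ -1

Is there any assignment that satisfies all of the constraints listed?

Unsatisfiable

Constraints 2, 5, and 8 give m − k ≥ 1, k − n ≥ 1, n − m ≥ 0.
Adding all 3 inequalities: the left sides telescope to 0, and the right sides sum to 1 + 1 + 0 = 2. So 0 ≥ 2, which is false.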